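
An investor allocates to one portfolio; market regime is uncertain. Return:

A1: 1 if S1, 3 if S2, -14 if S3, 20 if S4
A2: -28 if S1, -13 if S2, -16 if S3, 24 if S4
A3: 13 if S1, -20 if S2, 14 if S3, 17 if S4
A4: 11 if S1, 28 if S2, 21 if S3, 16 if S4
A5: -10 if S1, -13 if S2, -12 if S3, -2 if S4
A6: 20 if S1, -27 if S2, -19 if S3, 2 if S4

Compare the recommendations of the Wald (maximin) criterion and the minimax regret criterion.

maximin → A4; minimax regret → A4 (agree)

Row minima: A1=-14, A2=-28, A3=-20, A4=11, A5=-13, A6=-27
Best worst-case = 11 → A4.
Column bests: S1=20, S2=28, S3=21, S4=24.
A1 regrets: 19, 25, 35, 4 → max 35
A2 regrets: 48, 41, 37, 0 → max 48
A3 regrets: 7, 48, 7, 7 → max 48
A4 regrets: 9, 0, 0, 8 → max 9
A5 regrets: 30, 41, 33, 26 → max 41
A6 regrets: 0, 55, 40, 22 → max 55
Smallest max regret = 9 → A4.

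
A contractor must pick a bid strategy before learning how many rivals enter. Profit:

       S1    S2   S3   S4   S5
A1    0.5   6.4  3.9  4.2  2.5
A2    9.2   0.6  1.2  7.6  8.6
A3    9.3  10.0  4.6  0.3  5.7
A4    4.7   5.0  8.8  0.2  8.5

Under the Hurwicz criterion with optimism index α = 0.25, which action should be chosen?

A1: 0.25·6.4 + 0.75·0.5 = 1.975
A2: 0.25·9.2 + 0.75·0.6 = 2.75
A3: 0.25·10.0 + 0.75·0.3 = 2.725
A4: 0.25·8.8 + 0.75·0.2 = 2.35
Highest Hurwicz score = 2.75 → A2.

A2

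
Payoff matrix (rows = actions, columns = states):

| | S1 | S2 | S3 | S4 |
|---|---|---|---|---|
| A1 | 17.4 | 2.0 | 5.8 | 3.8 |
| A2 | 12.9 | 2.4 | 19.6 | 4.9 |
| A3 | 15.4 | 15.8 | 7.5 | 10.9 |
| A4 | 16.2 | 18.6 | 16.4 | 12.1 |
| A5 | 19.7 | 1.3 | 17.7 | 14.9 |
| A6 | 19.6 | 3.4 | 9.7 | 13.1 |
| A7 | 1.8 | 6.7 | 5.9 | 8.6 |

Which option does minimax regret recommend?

A4

Column bests: S1=19.7, S2=18.6, S3=19.6, S4=14.9.
A1 regrets: 2.3, 16.6, 13.8, 11.1 → max 16.6
A2 regrets: 6.8, 16.2, 0.0, 10.0 → max 16.2
A3 regrets: 4.3, 2.8, 12.1, 4.0 → max 12.1
A4 regrets: 3.5, 0.0, 3.2, 2.8 → max 3.5
A5 regrets: 0.0, 17.3, 1.9, 0.0 → max 17.3
A6 regrets: 0.1, 15.2, 9.9, 1.8 → max 15.2
A7 regrets: 17.9, 11.9, 13.7, 6.3 → max 17.9
Smallest max regret = 3.5 → A4.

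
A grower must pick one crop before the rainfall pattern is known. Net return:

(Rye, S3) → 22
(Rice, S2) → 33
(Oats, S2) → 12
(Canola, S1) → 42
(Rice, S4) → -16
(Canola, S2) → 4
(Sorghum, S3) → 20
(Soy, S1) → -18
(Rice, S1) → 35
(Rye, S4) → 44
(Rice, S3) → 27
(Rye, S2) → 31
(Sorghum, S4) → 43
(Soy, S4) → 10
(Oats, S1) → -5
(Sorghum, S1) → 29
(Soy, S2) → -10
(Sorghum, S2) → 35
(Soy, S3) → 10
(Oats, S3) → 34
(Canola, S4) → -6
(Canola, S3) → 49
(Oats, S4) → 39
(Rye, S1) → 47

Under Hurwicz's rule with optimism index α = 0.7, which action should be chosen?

Rye

Oats: 0.7·39 + 0.3·(-5) = 25.8
Rye: 0.7·47 + 0.3·22 = 39.5
Rice: 0.7·35 + 0.3·(-16) = 19.7
Sorghum: 0.7·43 + 0.3·20 = 36.1
Soy: 0.7·10 + 0.3·(-18) = 1.6
Canola: 0.7·49 + 0.3·(-6) = 32.5
Highest Hurwicz score = 39.5 → Rye.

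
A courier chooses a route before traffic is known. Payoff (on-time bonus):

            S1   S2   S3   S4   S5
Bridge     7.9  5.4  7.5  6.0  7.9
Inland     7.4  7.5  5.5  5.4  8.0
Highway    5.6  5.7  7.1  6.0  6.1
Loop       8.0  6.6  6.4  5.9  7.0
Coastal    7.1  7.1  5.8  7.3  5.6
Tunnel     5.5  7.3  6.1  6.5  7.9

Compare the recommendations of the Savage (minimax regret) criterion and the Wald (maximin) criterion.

Column bests: S1=8.0, S2=7.5, S3=7.5, S4=7.3, S5=8.0.
Bridge regrets: 0.1, 2.1, 0.0, 1.3, 0.1 → max 2.1
Inland regrets: 0.6, 0.0, 2.0, 1.9, 0.0 → max 2.0
Highway regrets: 2.4, 1.8, 0.4, 1.3, 1.9 → max 2.4
Loop regrets: 0.0, 0.9, 1.1, 1.4, 1.0 → max 1.4
Coastal regrets: 0.9, 0.4, 1.7, 0.0, 2.4 → max 2.4
Tunnel regrets: 2.5, 0.2, 1.4, 0.8, 0.1 → max 2.5
Smallest max regret = 1.4 → Loop.
Row minima: Bridge=5.4, Inland=5.4, Highway=5.6, Loop=5.9, Coastal=5.6, Tunnel=5.5
Best worst-case = 5.9 → Loop.

minimax regret → Loop; maximin → Loop (agree)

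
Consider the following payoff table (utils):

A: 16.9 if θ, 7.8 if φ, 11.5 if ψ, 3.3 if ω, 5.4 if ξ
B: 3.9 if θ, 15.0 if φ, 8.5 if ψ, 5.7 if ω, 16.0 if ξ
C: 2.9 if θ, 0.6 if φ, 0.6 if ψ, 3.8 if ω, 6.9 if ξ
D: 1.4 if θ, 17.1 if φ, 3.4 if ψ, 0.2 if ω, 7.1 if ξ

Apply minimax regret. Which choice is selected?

A

Column bests: θ=16.9, φ=17.1, ψ=11.5, ω=5.7, ξ=16.0.
A regrets: 0.0, 9.3, 0.0, 2.4, 10.6 → max 10.6
B regrets: 13.0, 2.1, 3.0, 0.0, 0.0 → max 13.0
C regrets: 14.0, 16.5, 10.9, 1.9, 9.1 → max 16.5
D regrets: 15.5, 0.0, 8.1, 5.5, 8.9 → max 15.5
Smallest max regret = 10.6 → A.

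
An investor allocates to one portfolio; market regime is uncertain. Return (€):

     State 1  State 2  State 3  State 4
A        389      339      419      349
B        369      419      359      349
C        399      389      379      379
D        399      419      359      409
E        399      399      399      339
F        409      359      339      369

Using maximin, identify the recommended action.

C

Row minima: A=339, B=349, C=379, D=359, E=339, F=339
Best worst-case = 379 → C.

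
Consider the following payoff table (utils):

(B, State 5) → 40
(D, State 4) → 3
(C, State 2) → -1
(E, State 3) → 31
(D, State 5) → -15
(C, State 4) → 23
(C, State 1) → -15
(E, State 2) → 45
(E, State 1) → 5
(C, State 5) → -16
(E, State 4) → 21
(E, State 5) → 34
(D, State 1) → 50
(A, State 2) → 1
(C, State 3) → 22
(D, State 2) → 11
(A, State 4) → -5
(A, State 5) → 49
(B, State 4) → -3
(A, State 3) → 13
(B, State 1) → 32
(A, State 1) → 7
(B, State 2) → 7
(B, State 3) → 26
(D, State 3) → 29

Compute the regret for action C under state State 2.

46

Best payoff under State 2 is 45.
Regret = 45 − (-1) = 46.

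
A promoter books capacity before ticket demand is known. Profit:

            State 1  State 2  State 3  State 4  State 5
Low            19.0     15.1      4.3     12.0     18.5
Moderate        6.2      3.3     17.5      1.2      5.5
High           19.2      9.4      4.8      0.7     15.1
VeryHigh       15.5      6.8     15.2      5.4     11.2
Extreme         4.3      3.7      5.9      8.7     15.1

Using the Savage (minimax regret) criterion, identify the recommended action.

VeryHigh

Column bests: State 1=19.2, State 2=15.1, State 3=17.5, State 4=12.0, State 5=18.5.
Low regrets: 0.2, 0.0, 13.2, 0.0, 0.0 → max 13.2
Moderate regrets: 13.0, 11.8, 0.0, 10.8, 13.0 → max 13.0
High regrets: 0.0, 5.7, 12.7, 11.3, 3.4 → max 12.7
VeryHigh regrets: 3.7, 8.3, 2.3, 6.6, 7.3 → max 8.3
Extreme regrets: 14.9, 11.4, 11.6, 3.3, 3.4 → max 14.9
Smallest max regret = 8.3 → VeryHigh.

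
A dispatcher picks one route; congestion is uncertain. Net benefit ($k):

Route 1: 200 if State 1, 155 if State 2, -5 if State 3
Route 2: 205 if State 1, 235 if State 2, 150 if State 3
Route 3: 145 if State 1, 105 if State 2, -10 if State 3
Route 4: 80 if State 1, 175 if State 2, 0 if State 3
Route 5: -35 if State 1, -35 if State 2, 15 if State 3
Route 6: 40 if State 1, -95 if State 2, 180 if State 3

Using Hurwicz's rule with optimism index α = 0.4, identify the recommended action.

Route 2

Route 1: 0.4·200 + 0.6·(-5) = 77
Route 2: 0.4·235 + 0.6·150 = 184
Route 3: 0.4·145 + 0.6·(-10) = 52
Route 4: 0.4·175 + 0.6·0 = 70
Route 5: 0.4·15 + 0.6·(-35) = -15
Route 6: 0.4·180 + 0.6·(-95) = 15
Highest Hurwicz score = 184 → Route 2.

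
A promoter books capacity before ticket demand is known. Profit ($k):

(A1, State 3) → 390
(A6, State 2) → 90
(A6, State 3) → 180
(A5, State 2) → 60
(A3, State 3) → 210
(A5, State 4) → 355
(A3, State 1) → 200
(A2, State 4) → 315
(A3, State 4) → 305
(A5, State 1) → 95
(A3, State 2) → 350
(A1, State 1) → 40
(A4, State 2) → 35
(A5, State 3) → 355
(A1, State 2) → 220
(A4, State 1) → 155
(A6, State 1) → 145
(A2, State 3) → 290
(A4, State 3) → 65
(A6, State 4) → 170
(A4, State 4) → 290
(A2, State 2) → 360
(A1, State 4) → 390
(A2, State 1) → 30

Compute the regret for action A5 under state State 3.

35

Best payoff under State 3 is 390.
Regret = 390 − 355 = 35.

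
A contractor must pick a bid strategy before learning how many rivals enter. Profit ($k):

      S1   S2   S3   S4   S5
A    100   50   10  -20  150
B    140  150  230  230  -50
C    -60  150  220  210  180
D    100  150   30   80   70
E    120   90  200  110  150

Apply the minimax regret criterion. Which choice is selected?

Column bests: S1=140, S2=150, S3=230, S4=230, S5=180.
A regrets: 40, 100, 220, 250, 30 → max 250
B regrets: 0, 0, 0, 0, 230 → max 230
C regrets: 200, 0, 10, 20, 0 → max 200
D regrets: 40, 0, 200, 150, 110 → max 200
E regrets: 20, 60, 30, 120, 30 → max 120
Smallest max regret = 120 → E.

E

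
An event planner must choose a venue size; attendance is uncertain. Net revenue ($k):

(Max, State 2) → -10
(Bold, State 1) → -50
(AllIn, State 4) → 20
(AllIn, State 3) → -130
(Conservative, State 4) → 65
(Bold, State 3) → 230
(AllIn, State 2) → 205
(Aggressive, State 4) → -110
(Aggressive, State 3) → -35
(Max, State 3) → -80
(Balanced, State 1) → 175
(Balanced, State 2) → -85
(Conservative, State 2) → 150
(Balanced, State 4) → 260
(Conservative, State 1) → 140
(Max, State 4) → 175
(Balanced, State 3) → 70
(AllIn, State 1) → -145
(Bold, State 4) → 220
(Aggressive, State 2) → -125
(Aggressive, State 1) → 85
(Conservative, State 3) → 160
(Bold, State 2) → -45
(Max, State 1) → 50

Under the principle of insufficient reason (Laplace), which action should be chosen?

Row averages: Conservative=128.75, Balanced=105, Aggressive=-46.25, Bold=88.75, AllIn=-12.5, Max=33.75
Highest average = 128.75 → Conservative.

Conservative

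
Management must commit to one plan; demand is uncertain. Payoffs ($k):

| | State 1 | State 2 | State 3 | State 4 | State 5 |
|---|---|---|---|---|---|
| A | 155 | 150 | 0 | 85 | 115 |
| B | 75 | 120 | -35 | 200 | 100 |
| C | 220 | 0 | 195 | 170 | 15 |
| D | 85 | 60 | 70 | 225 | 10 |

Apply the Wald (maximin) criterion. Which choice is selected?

D

Row minima: A=0, B=-35, C=0, D=10
Best worst-case = 10 → D.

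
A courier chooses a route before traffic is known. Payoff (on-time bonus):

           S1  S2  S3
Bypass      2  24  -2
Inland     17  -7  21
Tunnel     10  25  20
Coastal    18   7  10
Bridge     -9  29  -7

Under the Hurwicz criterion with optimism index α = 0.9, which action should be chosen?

Bypass: 0.9·24 + 0.1·(-2) = 21.4
Inland: 0.9·21 + 0.1·(-7) = 18.2
Tunnel: 0.9·25 + 0.1·10 = 23.5
Coastal: 0.9·18 + 0.1·7 = 16.9
Bridge: 0.9·29 + 0.1·(-9) = 25.2
Highest Hurwicz score = 25.2 → Bridge.

Bridge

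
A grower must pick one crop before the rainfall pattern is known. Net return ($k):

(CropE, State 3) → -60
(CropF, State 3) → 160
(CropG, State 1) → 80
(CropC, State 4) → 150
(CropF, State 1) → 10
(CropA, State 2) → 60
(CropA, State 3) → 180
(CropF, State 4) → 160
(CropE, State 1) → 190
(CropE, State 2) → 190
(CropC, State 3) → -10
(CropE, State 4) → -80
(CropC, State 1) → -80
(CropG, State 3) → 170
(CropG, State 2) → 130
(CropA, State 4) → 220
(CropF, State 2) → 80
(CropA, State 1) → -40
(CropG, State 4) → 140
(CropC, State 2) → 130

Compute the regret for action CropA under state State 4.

Best payoff under State 4 is 220.
Regret = 220 − 220 = 0.

0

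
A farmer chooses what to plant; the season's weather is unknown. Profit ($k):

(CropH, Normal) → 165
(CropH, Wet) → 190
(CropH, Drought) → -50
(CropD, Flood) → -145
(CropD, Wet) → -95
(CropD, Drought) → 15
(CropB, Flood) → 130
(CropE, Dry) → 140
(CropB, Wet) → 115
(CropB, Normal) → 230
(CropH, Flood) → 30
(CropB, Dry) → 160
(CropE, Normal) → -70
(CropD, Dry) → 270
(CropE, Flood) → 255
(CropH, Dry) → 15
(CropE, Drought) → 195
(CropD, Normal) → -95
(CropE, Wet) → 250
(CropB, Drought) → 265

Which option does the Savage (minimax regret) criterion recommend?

Column bests: Drought=265, Dry=270, Normal=230, Wet=250, Flood=255.
CropH regrets: 315, 255, 65, 60, 225 → max 315
CropD regrets: 250, 0, 325, 345, 400 → max 400
CropB regrets: 0, 110, 0, 135, 125 → max 135
CropE regrets: 70, 130, 300, 0, 0 → max 300
Smallest max regret = 135 → CropB.

CropB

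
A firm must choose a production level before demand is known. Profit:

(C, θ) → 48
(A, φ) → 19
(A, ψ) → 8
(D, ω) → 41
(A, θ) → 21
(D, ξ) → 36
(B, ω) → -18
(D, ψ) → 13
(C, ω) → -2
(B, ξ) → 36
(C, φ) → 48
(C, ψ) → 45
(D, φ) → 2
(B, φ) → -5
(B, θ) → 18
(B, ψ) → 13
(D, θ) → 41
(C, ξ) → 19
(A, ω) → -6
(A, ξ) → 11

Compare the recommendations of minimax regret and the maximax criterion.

minimax regret → C; maximax → C (agree)

Column bests: θ=48, φ=48, ψ=45, ω=41, ξ=36.
A regrets: 27, 29, 37, 47, 25 → max 47
B regrets: 30, 53, 32, 59, 0 → max 59
C regrets: 0, 0, 0, 43, 17 → max 43
D regrets: 7, 46, 32, 0, 0 → max 46
Smallest max regret = 43 → C.
Row maxima: A=21, B=36, C=48, D=41
Best best-case = 48 → C.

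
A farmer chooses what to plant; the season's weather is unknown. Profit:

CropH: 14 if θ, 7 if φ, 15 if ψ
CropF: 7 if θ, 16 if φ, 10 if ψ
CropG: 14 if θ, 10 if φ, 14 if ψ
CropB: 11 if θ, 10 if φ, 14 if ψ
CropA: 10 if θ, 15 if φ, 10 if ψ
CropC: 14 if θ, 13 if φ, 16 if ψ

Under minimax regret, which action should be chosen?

CropC

Column bests: θ=14, φ=16, ψ=16.
CropH regrets: 0, 9, 1 → max 9
CropF regrets: 7, 0, 6 → max 7
CropG regrets: 0, 6, 2 → max 6
CropB regrets: 3, 6, 2 → max 6
CropA regrets: 4, 1, 6 → max 6
CropC regrets: 0, 3, 0 → max 3
Smallest max regret = 3 → CropC.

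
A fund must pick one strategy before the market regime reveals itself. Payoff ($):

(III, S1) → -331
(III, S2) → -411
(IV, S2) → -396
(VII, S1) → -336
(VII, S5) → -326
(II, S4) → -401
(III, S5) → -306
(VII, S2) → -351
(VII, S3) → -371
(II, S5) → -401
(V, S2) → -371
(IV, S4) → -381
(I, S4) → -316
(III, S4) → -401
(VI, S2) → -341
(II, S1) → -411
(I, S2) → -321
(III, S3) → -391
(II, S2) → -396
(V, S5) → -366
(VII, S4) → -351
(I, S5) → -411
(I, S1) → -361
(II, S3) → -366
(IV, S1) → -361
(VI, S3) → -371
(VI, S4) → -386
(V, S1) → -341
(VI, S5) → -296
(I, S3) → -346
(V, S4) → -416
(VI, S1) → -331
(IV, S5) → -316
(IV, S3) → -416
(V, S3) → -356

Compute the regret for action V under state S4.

Best payoff under S4 is -316.
Regret = -316 − (-416) = 100.

100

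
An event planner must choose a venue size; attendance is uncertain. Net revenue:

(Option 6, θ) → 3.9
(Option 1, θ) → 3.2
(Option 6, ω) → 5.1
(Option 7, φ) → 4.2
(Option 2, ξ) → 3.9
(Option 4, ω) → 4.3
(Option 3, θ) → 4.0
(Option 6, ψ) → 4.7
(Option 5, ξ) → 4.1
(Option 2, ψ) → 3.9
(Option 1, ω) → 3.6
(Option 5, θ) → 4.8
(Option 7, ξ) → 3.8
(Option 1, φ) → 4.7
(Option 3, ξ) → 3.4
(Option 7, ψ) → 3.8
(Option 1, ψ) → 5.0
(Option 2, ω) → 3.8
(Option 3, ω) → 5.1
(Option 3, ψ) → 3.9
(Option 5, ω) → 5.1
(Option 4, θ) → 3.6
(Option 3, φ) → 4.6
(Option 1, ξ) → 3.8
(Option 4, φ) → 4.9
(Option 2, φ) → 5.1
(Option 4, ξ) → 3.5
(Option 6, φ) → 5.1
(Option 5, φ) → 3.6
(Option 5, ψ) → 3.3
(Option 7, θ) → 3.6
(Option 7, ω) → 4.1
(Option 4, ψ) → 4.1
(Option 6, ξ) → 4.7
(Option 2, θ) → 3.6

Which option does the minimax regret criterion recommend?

Column bests: θ=4.8, φ=5.1, ψ=5.0, ω=5.1, ξ=4.7.
Option 1 regrets: 1.6, 0.4, 0.0, 1.5, 0.9 → max 1.6
Option 2 regrets: 1.2, 0.0, 1.1, 1.3, 0.8 → max 1.3
Option 3 regrets: 0.8, 0.5, 1.1, 0.0, 1.3 → max 1.3
Option 4 regrets: 1.2, 0.2, 0.9, 0.8, 1.2 → max 1.2
Option 5 regrets: 0.0, 1.5, 1.7, 0.0, 0.6 → max 1.7
Option 6 regrets: 0.9, 0.0, 0.3, 0.0, 0.0 → max 0.9
Option 7 regrets: 1.2, 0.9, 1.2, 1.0, 0.9 → max 1.2
Smallest max regret = 0.9 → Option 6.

Option 6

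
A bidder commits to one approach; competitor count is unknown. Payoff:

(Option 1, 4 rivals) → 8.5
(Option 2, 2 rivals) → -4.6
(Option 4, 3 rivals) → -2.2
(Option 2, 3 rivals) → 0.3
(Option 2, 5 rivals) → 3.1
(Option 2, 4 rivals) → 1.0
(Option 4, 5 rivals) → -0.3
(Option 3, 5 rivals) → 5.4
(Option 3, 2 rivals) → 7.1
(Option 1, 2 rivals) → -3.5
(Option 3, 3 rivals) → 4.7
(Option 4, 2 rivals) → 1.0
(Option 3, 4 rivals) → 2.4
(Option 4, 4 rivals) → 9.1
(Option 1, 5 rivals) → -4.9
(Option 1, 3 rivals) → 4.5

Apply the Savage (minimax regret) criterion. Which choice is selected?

Column bests: 2 rivals=7.1, 3 rivals=4.7, 4 rivals=9.1, 5 rivals=5.4.
Option 1 regrets: 10.6, 0.2, 0.6, 10.3 → max 10.6
Option 2 regrets: 11.7, 4.4, 8.1, 2.3 → max 11.7
Option 3 regrets: 0.0, 0.0, 6.7, 0.0 → max 6.7
Option 4 regrets: 6.1, 6.9, 0.0, 5.7 → max 6.9
Smallest max regret = 6.7 → Option 3.

Option 3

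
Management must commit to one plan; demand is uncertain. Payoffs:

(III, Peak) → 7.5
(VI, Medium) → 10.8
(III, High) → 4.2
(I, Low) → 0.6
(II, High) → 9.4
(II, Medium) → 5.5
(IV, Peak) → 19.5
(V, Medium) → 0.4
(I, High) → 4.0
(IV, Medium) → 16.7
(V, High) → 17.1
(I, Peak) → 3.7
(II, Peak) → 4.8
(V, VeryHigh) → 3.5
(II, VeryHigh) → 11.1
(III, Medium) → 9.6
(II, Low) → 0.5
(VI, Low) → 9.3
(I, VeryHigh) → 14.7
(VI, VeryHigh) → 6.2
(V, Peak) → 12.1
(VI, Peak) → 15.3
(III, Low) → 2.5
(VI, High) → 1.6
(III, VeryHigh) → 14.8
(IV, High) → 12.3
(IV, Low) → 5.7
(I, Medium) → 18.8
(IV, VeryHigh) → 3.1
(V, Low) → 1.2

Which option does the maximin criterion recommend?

IV

Row minima: I=0.6, II=0.5, III=2.5, IV=3.1, V=0.4, VI=1.6
Best worst-case = 3.1 → IV.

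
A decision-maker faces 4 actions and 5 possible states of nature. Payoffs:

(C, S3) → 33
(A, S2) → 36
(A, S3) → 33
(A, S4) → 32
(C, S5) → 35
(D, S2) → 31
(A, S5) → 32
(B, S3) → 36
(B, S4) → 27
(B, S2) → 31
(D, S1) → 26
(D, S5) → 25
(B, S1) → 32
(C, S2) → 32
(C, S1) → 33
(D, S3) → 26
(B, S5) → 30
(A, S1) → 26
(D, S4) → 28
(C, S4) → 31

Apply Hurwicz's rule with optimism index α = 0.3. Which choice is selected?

C

A: 0.3·36 + 0.7·26 = 29
B: 0.3·36 + 0.7·27 = 29.7
C: 0.3·35 + 0.7·31 = 32.2
D: 0.3·31 + 0.7·25 = 26.8
Highest Hurwicz score = 32.2 → C.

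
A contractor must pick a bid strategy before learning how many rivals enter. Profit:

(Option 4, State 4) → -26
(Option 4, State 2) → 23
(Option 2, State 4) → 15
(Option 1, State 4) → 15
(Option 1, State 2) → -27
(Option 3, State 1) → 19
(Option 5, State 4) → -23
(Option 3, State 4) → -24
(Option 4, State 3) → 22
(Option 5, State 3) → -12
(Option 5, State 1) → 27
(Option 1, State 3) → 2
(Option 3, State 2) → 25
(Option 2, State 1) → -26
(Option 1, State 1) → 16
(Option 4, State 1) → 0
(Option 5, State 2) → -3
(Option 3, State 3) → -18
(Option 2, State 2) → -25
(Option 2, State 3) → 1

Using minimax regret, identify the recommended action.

Option 5

Column bests: State 1=27, State 2=25, State 3=22, State 4=15.
Option 1 regrets: 11, 52, 20, 0 → max 52
Option 2 regrets: 53, 50, 21, 0 → max 53
Option 3 regrets: 8, 0, 40, 39 → max 40
Option 4 regrets: 27, 2, 0, 41 → max 41
Option 5 regrets: 0, 28, 34, 38 → max 38
Smallest max regret = 38 → Option 5.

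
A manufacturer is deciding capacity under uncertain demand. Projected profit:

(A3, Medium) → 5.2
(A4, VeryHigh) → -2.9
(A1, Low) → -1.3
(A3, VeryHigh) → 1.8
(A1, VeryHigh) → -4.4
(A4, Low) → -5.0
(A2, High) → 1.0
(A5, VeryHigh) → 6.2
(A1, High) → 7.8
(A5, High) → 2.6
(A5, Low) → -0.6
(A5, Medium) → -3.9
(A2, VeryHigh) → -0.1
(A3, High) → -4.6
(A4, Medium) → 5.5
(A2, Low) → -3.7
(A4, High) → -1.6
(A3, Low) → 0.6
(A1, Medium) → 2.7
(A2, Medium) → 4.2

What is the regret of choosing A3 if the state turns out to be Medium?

0.3

Best payoff under Medium is 5.5.
Regret = 5.5 − 5.2 = 0.3.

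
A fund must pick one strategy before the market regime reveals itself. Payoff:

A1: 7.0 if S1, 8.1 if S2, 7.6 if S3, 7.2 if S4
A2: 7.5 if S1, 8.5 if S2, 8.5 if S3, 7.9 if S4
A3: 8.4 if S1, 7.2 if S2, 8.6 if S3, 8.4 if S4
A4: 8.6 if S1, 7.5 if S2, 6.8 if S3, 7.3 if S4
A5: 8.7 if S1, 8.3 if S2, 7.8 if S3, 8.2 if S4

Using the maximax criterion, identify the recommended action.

Row maxima: A1=8.1, A2=8.5, A3=8.6, A4=8.6, A5=8.7
Best best-case = 8.7 → A5.

A5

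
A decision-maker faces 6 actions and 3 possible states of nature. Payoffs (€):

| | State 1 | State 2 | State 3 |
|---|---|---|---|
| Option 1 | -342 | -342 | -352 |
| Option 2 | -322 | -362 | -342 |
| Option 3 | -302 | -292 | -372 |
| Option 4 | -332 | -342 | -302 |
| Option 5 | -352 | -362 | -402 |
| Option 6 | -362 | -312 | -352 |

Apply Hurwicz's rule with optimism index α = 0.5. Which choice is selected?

Option 1: 0.5·(-342) + 0.5·(-352) = -347
Option 2: 0.5·(-322) + 0.5·(-362) = -342
Option 3: 0.5·(-292) + 0.5·(-372) = -332
Option 4: 0.5·(-302) + 0.5·(-342) = -322
Option 5: 0.5·(-352) + 0.5·(-402) = -377
Option 6: 0.5·(-312) + 0.5·(-362) = -337
Highest Hurwicz score = -322 → Option 4.

Option 4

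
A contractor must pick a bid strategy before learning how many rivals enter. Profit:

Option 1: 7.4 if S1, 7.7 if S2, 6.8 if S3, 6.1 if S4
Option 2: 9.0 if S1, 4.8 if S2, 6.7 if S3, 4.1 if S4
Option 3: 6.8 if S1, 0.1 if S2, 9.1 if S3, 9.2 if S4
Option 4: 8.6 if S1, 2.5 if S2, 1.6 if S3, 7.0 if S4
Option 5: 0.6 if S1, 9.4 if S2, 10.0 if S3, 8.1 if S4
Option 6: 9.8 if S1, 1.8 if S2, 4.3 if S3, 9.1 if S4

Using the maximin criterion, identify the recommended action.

Option 1

Row minima: Option 1=6.1, Option 2=4.1, Option 3=0.1, Option 4=1.6, Option 5=0.6, Option 6=1.8
Best worst-case = 6.1 → Option 1.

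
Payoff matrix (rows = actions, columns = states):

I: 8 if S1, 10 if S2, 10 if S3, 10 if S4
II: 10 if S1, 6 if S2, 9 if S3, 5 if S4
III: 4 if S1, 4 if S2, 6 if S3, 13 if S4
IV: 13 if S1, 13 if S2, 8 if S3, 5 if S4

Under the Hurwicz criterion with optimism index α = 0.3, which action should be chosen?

I

I: 0.3·10 + 0.7·8 = 8.6
II: 0.3·10 + 0.7·5 = 6.5
III: 0.3·13 + 0.7·4 = 6.7
IV: 0.3·13 + 0.7·5 = 7.4
Highest Hurwicz score = 8.6 → I.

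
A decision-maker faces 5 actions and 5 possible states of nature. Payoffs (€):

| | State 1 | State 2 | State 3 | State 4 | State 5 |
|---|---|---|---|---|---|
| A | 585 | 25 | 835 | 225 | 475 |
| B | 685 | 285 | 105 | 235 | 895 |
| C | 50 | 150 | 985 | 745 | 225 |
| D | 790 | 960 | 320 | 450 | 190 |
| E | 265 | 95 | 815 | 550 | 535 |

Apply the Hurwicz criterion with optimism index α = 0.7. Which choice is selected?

D

A: 0.7·835 + 0.3·25 = 592
B: 0.7·895 + 0.3·105 = 658
C: 0.7·985 + 0.3·50 = 704.5
D: 0.7·960 + 0.3·190 = 729
E: 0.7·815 + 0.3·95 = 599
Highest Hurwicz score = 729 → D.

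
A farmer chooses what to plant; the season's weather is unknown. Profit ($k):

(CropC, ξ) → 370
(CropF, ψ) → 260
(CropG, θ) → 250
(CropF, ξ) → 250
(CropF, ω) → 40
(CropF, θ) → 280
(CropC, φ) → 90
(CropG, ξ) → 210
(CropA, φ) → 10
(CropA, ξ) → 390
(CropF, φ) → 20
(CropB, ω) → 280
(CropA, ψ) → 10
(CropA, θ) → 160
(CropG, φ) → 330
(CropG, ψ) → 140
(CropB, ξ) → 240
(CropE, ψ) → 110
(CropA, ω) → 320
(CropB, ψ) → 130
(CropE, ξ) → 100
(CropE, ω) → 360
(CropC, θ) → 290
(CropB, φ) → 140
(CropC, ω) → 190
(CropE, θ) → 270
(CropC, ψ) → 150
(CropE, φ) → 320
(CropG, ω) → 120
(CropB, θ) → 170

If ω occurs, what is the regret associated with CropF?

320

Best payoff under ω is 360.
Regret = 360 − 40 = 320.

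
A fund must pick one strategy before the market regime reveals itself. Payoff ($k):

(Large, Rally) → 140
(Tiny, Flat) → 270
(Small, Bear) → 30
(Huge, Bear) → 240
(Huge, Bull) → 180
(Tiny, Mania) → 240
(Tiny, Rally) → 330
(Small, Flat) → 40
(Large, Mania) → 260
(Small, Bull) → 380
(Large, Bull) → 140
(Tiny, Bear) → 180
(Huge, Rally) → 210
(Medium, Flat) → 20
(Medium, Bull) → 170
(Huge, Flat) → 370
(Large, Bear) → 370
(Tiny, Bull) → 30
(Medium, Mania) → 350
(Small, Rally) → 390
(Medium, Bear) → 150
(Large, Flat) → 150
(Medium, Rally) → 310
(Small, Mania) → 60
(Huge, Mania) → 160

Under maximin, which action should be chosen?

Row minima: Tiny=30, Small=30, Medium=20, Large=140, Huge=160
Best worst-case = 160 → Huge.

Huge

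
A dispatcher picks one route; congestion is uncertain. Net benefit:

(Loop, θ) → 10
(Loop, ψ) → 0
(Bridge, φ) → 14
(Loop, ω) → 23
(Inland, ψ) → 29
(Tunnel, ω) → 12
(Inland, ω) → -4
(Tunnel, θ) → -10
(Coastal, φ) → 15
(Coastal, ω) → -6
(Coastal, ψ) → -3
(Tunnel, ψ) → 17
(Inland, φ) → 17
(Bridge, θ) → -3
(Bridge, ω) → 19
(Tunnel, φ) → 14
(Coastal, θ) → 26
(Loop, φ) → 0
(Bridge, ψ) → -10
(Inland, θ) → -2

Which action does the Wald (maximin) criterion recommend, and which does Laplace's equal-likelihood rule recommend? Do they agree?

maximin → Loop; laplace → Inland (disagree)

Row minima: Coastal=-6, Inland=-4, Loop=0, Bridge=-10, Tunnel=-10
Best worst-case = 0 → Loop.
Row averages: Coastal=8, Inland=10, Loop=8.25, Bridge=5, Tunnel=8.25
Highest average = 10 → Inland.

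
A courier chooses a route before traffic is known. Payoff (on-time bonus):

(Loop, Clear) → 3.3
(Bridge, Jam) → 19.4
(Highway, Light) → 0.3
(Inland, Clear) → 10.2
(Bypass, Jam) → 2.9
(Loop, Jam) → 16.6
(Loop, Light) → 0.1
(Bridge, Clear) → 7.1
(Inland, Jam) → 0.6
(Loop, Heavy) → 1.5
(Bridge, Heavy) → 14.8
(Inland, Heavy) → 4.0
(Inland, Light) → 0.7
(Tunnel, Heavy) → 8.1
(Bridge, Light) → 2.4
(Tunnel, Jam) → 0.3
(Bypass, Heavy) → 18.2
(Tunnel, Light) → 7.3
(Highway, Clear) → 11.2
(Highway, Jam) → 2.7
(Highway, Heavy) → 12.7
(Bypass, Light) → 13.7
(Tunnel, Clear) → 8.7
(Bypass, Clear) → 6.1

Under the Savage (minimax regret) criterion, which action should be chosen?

Column bests: Clear=11.2, Light=13.7, Heavy=18.2, Jam=19.4.
Highway regrets: 0.0, 13.4, 5.5, 16.7 → max 16.7
Bypass regrets: 5.1, 0.0, 0.0, 16.5 → max 16.5
Bridge regrets: 4.1, 11.3, 3.4, 0.0 → max 11.3
Loop regrets: 7.9, 13.6, 16.7, 2.8 → max 16.7
Tunnel regrets: 2.5, 6.4, 10.1, 19.1 → max 19.1
Inland regrets: 1.0, 13.0, 14.2, 18.8 → max 18.8
Smallest max regret = 11.3 → Bridge.

Bridge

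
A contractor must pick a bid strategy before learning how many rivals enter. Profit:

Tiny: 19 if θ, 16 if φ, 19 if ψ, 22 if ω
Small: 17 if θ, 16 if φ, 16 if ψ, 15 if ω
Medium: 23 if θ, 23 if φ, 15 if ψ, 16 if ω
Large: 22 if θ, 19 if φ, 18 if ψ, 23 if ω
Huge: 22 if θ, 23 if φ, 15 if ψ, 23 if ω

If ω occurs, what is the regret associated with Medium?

7

Best payoff under ω is 23.
Regret = 23 − 16 = 7.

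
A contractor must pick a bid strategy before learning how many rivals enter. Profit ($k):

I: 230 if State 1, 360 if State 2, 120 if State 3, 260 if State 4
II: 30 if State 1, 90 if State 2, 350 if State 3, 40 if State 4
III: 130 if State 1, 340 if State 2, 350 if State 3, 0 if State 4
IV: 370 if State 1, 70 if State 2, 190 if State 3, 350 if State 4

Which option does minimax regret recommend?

Column bests: State 1=370, State 2=360, State 3=350, State 4=350.
I regrets: 140, 0, 230, 90 → max 230
II regrets: 340, 270, 0, 310 → max 340
III regrets: 240, 20, 0, 350 → max 350
IV regrets: 0, 290, 160, 0 → max 290
Smallest max regret = 230 → I.

I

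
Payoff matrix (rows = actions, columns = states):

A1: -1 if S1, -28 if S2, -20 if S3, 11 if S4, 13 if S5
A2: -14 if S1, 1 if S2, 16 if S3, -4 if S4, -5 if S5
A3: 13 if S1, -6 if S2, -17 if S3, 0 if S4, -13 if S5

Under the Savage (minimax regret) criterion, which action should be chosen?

Column bests: S1=13, S2=1, S3=16, S4=11, S5=13.
A1 regrets: 14, 29, 36, 0, 0 → max 36
A2 regrets: 27, 0, 0, 15, 18 → max 27
A3 regrets: 0, 7, 33, 11, 26 → max 33
Smallest max regret = 27 → A2.

A2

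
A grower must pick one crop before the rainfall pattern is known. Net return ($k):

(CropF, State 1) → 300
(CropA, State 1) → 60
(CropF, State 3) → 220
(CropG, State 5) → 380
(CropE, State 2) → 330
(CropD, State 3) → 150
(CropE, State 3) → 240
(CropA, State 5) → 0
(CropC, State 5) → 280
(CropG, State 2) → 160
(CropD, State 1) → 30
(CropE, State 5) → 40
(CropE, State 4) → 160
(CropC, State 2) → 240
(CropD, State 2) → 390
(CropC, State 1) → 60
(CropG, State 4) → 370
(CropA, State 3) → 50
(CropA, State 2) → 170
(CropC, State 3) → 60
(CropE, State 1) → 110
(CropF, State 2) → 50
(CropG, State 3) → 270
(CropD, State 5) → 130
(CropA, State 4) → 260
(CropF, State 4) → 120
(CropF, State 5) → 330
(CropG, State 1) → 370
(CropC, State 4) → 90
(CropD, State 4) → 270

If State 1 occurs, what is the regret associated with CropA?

Best payoff under State 1 is 370.
Regret = 370 − 60 = 310.

310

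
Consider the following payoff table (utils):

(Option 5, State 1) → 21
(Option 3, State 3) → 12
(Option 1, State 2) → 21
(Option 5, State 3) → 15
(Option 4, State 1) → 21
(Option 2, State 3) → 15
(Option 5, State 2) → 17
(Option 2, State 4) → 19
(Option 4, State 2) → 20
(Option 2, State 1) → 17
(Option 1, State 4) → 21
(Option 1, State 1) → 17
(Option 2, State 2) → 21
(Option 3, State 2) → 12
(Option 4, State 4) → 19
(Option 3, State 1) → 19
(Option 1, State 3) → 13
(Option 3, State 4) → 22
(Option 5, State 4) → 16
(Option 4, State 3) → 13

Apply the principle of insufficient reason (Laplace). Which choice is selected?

Row averages: Option 1=18, Option 2=18, Option 3=16.25, Option 4=18.25, Option 5=17.25
Highest average = 18.25 → Option 4.

Option 4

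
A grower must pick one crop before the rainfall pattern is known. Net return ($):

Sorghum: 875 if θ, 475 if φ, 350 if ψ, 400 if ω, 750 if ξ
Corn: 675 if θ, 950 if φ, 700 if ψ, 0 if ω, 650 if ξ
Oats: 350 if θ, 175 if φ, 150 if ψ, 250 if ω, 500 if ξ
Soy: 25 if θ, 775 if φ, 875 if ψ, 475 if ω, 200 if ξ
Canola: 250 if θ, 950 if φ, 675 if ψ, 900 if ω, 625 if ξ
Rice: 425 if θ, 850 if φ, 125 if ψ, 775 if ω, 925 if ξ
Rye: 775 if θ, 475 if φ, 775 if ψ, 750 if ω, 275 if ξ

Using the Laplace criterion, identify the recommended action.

Canola

Row averages: Sorghum=570, Corn=595, Oats=285, Soy=470, Canola=680, Rice=620, Rye=610
Highest average = 680 → Canola.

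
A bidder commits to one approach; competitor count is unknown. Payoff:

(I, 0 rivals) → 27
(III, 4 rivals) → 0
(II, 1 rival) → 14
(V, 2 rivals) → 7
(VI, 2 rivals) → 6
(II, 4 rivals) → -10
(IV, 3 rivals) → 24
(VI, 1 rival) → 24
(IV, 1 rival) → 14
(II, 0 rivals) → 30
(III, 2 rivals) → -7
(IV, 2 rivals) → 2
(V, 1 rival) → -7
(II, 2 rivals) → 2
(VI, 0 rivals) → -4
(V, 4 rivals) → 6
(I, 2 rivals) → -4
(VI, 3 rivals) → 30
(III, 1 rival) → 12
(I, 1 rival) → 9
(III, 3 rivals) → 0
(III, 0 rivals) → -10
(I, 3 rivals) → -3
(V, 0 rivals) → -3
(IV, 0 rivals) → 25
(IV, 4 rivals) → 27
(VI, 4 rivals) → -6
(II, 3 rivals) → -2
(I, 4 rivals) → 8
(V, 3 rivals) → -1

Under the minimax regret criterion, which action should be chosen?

IV

Column bests: 0 rivals=30, 1 rival=24, 2 rivals=7, 3 rivals=30, 4 rivals=27.
I regrets: 3, 15, 11, 33, 19 → max 33
II regrets: 0, 10, 5, 32, 37 → max 37
III regrets: 40, 12, 14, 30, 27 → max 40
IV regrets: 5, 10, 5, 6, 0 → max 10
V regrets: 33, 31, 0, 31, 21 → max 33
VI regrets: 34, 0, 1, 0, 33 → max 34
Smallest max regret = 10 → IV.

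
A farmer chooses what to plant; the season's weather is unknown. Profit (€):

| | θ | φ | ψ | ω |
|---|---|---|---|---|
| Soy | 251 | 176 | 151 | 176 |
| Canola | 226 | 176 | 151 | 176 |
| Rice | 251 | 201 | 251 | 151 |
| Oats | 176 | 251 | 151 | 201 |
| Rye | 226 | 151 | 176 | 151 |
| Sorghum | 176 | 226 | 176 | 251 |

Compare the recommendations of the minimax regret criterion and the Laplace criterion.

Column bests: θ=251, φ=251, ψ=251, ω=251.
Soy regrets: 0, 75, 100, 75 → max 100
Canola regrets: 25, 75, 100, 75 → max 100
Rice regrets: 0, 50, 0, 100 → max 100
Oats regrets: 75, 0, 100, 50 → max 100
Rye regrets: 25, 100, 75, 100 → max 100
Sorghum regrets: 75, 25, 75, 0 → max 75
Smallest max regret = 75 → Sorghum.
Row averages: Soy=188.5, Canola=182.25, Rice=213.5, Oats=194.75, Rye=176, Sorghum=207.25
Highest average = 213.5 → Rice.

minimax regret → Sorghum; laplace → Rice (disagree)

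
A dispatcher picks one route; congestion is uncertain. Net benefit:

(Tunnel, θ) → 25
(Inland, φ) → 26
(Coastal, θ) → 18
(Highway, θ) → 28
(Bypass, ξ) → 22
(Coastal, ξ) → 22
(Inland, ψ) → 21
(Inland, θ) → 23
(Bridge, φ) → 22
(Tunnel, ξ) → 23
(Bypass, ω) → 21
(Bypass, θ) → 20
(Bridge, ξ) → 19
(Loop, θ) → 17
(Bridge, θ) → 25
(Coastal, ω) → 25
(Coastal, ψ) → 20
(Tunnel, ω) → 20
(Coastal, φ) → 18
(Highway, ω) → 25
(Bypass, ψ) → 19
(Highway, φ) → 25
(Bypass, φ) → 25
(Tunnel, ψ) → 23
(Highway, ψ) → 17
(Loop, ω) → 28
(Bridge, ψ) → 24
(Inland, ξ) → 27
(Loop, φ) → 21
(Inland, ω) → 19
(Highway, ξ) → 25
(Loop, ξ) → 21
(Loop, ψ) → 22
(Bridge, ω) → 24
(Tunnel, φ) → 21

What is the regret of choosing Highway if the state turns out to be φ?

Best payoff under φ is 26.
Regret = 26 − 25 = 1.

1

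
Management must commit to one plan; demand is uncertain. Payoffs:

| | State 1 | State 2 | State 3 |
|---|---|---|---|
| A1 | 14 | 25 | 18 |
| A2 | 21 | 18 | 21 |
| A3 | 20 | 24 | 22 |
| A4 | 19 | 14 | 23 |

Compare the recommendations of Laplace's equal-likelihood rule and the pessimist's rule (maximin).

laplace → A3; maximin → A3 (agree)

Row averages: A1=19, A2=20, A3=22, A4=56/3
Highest average = 22 → A3.
Row minima: A1=14, A2=18, A3=20, A4=14
Best worst-case = 20 → A3.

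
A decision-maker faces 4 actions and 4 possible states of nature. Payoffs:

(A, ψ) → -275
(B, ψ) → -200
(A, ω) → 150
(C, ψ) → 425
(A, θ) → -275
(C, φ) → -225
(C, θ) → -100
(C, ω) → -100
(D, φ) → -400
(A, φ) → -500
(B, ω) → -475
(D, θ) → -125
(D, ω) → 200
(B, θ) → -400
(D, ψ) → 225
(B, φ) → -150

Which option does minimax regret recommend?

Column bests: θ=-100, φ=-150, ψ=425, ω=200.
A regrets: 175, 350, 700, 50 → max 700
B regrets: 300, 0, 625, 675 → max 675
C regrets: 0, 75, 0, 300 → max 300
D regrets: 25, 250, 200, 0 → max 250
Smallest max regret = 250 → D.

D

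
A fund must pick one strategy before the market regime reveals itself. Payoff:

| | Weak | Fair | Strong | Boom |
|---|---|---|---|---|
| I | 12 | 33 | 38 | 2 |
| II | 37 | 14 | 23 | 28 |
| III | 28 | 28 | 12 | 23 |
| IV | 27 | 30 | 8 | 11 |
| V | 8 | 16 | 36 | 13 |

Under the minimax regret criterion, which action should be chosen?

Column bests: Weak=37, Fair=33, Strong=38, Boom=28.
I regrets: 25, 0, 0, 26 → max 26
II regrets: 0, 19, 15, 0 → max 19
III regrets: 9, 5, 26, 5 → max 26
IV regrets: 10, 3, 30, 17 → max 30
V regrets: 29, 17, 2, 15 → max 29
Smallest max regret = 19 → II.

II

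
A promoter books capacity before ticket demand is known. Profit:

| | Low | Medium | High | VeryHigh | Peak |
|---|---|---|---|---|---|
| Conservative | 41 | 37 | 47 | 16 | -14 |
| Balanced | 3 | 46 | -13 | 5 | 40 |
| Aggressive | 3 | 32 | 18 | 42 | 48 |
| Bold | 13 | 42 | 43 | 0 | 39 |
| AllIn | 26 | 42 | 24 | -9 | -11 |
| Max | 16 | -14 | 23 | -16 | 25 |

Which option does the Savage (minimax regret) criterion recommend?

Column bests: Low=41, Medium=46, High=47, VeryHigh=42, Peak=48.
Conservative regrets: 0, 9, 0, 26, 62 → max 62
Balanced regrets: 38, 0, 60, 37, 8 → max 60
Aggressive regrets: 38, 14, 29, 0, 0 → max 38
Bold regrets: 28, 4, 4, 42, 9 → max 42
AllIn regrets: 15, 4, 23, 51, 59 → max 59
Max regrets: 25, 60, 24, 58, 23 → max 60
Smallest max regret = 38 → Aggressive.

Aggressive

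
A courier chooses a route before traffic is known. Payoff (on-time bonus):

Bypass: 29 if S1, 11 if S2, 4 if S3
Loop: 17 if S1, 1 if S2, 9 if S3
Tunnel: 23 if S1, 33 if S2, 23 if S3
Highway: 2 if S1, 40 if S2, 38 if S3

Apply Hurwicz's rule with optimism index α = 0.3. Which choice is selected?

Bypass: 0.3·29 + 0.7·4 = 11.5
Loop: 0.3·17 + 0.7·1 = 5.8
Tunnel: 0.3·33 + 0.7·23 = 26
Highway: 0.3·40 + 0.7·2 = 13.4
Highest Hurwicz score = 26 → Tunnel.

Tunnel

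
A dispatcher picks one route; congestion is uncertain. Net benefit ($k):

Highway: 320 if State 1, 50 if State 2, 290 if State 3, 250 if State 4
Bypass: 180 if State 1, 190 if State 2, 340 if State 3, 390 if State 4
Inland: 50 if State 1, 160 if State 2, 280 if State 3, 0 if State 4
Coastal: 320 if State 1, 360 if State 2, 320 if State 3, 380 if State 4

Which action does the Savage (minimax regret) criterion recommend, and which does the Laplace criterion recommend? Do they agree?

minimax regret → Coastal; laplace → Coastal (agree)

Column bests: State 1=320, State 2=360, State 3=340, State 4=390.
Highway regrets: 0, 310, 50, 140 → max 310
Bypass regrets: 140, 170, 0, 0 → max 170
Inland regrets: 270, 200, 60, 390 → max 390
Coastal regrets: 0, 0, 20, 10 → max 20
Smallest max regret = 20 → Coastal.
Row averages: Highway=227.5, Bypass=275, Inland=122.5, Coastal=345
Highest average = 345 → Coastal.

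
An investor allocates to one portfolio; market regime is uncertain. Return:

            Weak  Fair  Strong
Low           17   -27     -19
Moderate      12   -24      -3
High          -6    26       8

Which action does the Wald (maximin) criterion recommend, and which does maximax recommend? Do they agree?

Row minima: Low=-27, Moderate=-24, High=-6
Best worst-case = -6 → High.
Row maxima: Low=17, Moderate=12, High=26
Best best-case = 26 → High.

maximin → High; maximax → High (agree)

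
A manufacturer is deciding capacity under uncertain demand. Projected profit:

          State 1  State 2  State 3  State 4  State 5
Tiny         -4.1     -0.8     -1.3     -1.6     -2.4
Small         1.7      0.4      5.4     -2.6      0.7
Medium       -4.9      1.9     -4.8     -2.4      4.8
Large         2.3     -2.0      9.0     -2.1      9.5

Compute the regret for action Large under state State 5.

Best payoff under State 5 is 9.5.
Regret = 9.5 − 9.5 = 0.0.

0.0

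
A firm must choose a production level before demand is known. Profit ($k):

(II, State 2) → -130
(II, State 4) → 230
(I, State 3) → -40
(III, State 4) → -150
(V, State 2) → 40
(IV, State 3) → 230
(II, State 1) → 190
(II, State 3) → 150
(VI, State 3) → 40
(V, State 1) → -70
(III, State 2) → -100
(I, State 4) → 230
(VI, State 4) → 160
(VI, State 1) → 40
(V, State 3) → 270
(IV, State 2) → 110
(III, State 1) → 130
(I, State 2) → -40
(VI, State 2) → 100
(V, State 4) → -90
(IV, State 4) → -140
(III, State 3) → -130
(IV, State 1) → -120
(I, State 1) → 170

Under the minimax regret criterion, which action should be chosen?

Column bests: State 1=190, State 2=110, State 3=270, State 4=230.
I regrets: 20, 150, 310, 0 → max 310
II regrets: 0, 240, 120, 0 → max 240
III regrets: 60, 210, 400, 380 → max 400
IV regrets: 310, 0, 40, 370 → max 370
V regrets: 260, 70, 0, 320 → max 320
VI regrets: 150, 10, 230, 70 → max 230
Smallest max regret = 230 → VI.

VI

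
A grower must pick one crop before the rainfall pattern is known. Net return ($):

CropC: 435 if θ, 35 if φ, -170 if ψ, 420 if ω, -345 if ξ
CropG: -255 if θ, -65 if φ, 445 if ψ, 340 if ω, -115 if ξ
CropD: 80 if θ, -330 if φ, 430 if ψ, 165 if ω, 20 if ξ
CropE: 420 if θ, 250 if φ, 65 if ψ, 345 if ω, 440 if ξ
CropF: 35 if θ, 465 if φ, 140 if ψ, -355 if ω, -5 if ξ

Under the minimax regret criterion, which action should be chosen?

CropE

Column bests: θ=435, φ=465, ψ=445, ω=420, ξ=440.
CropC regrets: 0, 430, 615, 0, 785 → max 785
CropG regrets: 690, 530, 0, 80, 555 → max 690
CropD regrets: 355, 795, 15, 255, 420 → max 795
CropE regrets: 15, 215, 380, 75, 0 → max 380
CropF regrets: 400, 0, 305, 775, 445 → max 775
Smallest max regret = 380 → CropE.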